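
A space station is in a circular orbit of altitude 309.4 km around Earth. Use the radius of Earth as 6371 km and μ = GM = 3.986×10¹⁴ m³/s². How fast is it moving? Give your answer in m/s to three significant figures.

v ≈ 7720 m/s

r = 6371 + 309.4 = 6680.4 km = 6.6804×10⁶ m.
For a circular orbit v = √(μ/r) = √(3.986×10¹⁴ / 6.680×10⁶) = √(5.967×10⁷) = 7724 m/s.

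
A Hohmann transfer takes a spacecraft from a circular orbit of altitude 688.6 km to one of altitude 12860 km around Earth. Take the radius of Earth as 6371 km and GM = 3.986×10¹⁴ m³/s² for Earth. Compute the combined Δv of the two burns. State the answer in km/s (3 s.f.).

Δv_total ≈ 2.79 km/s

r₁ = 6371 + 688.6 = 7059.6 km = 7.0596×10⁶ m.
r₂ = 6371 + 12860 = 19231 km = 1.9231×10⁷ m.
Transfer ellipse a_t = (r₁ + r₂)/2 = 1.315×10⁷ m.
At r₁: circular v_c1 = √(μ/r₁) = 7514 m/s; transfer-perigee v_p = √[μ(2/r₁ − 1/a_t)] = 9089 m/s.
Δv₁ = v_p − v_c1 = 1574 m/s.
At r₂: circular v_c2 = √(μ/r₂) = 4553 m/s; transfer-apogee v_a = √[μ(2/r₂ − 1/a_t)] = 3336 m/s.
Δv₂ = v_c2 − v_a = 1216 m/s.
Total Δv = Δv₁ + Δv₂ = 2791 m/s = 2.791 km/s.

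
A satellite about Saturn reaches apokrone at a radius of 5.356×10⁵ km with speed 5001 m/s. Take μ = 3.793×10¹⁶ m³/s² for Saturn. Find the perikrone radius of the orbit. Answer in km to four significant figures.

perikrone radius ≈ 1.149×10⁵ km

r_a = 5.356×10⁸ m.
Specific energy ε = v²/2 − μ/r = -5.831×10⁷ J/kg, so a = −μ/(2ε) = 3.252×10⁸ m.
The apsides satisfy r_p + r_a = 2a, so the perikrone radius is 2a − r_a = 1.149×10⁸ m = 1.1486×10⁵ km.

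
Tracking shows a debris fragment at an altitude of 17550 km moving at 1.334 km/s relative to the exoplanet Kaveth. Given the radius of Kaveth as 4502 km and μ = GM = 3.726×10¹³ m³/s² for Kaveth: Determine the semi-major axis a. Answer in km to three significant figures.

r = 4502 + 17550 = 22052 km = 2.205×10⁷ m.
Specific orbital energy ε = v²/2 − μ/r = (1334)²/2 − 3.726×10¹³/2.205×10⁷ = -7.999×10⁵ J/kg.
Since ε = −μ/(2a), a = −μ/(2ε) = 2.329×10⁷ m = 23291 km.

a ≈ 23300 km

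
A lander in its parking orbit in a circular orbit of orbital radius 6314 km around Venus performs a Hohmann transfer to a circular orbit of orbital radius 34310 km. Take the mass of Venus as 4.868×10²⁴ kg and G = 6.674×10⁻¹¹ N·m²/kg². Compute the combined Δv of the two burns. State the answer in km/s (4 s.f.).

μ = GM = 6.674×10⁻¹¹ × 4.868×10²⁴ = 3.249×10¹⁴ m³/s².
r₁ = 6314 km = 6.314×10⁶ m.
r₂ = 34310 km = 3.431×10⁷ m.
Transfer ellipse a_t = (r₁ + r₂)/2 = 2.031×10⁷ m.
At r₁: circular v_c1 = √(μ/r₁) = 7173 m/s; transfer-periapsis v_p = √[μ(2/r₁ − 1/a_t)] = 9323 m/s.
Δv₁ = v_p − v_c1 = 2150 m/s.
At r₂: circular v_c2 = √(μ/r₂) = 3077 m/s; transfer-apoapsis v_a = √[μ(2/r₂ − 1/a_t)] = 1716 m/s.
Δv₂ = v_c2 − v_a = 1362 m/s.
Total Δv = Δv₁ + Δv₂ = 3511 m/s = 3.511 km/s.

Δv_total ≈ 3.511 km/s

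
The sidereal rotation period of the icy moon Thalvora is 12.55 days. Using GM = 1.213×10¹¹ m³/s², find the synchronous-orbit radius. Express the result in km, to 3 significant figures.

T = 12.55 days = 1.084×10⁶ s.
A synchronous orbit has period T, so by Kepler's third law a = (μT²/4π²)^(1/3).
μT²/4π² = 1.213×10¹¹ × (1.084×10⁶)² / 39.48 = 3.613×10²¹ m³.
a = 1.534×10⁷ m = 15344 km.

r_sync ≈ 15300 km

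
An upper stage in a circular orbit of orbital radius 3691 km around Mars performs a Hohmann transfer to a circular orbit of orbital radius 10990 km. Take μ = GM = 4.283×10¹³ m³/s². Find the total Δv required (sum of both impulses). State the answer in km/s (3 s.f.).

r₁ = 3691 km = 3.691×10⁶ m.
r₂ = 10990 km = 1.099×10⁷ m.
Transfer ellipse a_t = (r₁ + r₂)/2 = 7.340×10⁶ m.
At r₁: circular v_c1 = √(μ/r₁) = 3406 m/s; transfer-periapsis v_p = √[μ(2/r₁ − 1/a_t)] = 4168 m/s.
Δv₁ = v_p − v_c1 = 761.6 m/s.
At r₂: circular v_c2 = √(μ/r₂) = 1974 m/s; transfer-apoapsis v_a = √[μ(2/r₂ − 1/a_t)] = 1400 m/s.
Δv₂ = v_c2 − v_a = 574.3 m/s.
Total Δv = Δv₁ + Δv₂ = 1336 m/s = 1.336 km/s.

Δv_total ≈ 1.34 km/s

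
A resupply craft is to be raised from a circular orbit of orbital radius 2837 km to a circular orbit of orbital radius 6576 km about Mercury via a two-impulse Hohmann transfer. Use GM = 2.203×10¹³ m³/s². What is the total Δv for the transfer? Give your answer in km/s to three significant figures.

Δv_total ≈ 0.917 km/s

r₁ = 2837 km = 2.837×10⁶ m.
r₂ = 6576 km = 6.576×10⁶ m.
Transfer ellipse a_t = (r₁ + r₂)/2 = 4.706×10⁶ m.
At r₁: circular v_c1 = √(μ/r₁) = 2787 m/s; transfer-periherm v_p = √[μ(2/r₁ − 1/a_t)] = 3294 m/s.
Δv₁ = v_p − v_c1 = 507.3 m/s.
At r₂: circular v_c2 = √(μ/r₂) = 1830 m/s; transfer-apoherm v_a = √[μ(2/r₂ − 1/a_t)] = 1421 m/s.
Δv₂ = v_c2 − v_a = 409.3 m/s.
Total Δv = Δv₁ + Δv₂ = 916.5 m/s = 0.9165 km/s.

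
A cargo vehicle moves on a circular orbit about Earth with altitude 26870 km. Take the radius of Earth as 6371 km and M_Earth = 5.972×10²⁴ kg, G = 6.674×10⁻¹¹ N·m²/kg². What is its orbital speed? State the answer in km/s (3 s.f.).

μ = GM = 6.674×10⁻¹¹ × 5.972×10²⁴ = 3.986×10¹⁴ m³/s².
r = 6371 + 26870 = 33241 km = 3.3241×10⁷ m.
For a circular orbit v = √(μ/r) = √(3.986×10¹⁴ / 3.324×10⁷) = √(1.199×10⁷) = 3463 m/s.
That is 3.463 km/s.

v ≈ 3.46 km/s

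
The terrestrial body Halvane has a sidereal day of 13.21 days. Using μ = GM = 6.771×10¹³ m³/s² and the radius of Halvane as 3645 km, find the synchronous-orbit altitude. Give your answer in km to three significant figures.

h_sync ≈ 1.27×10⁵ km

T = 13.21 days = 1.141×10⁶ s.
A synchronous orbit has period T, so by Kepler's third law a = (μT²/4π²)^(1/3).
μT²/4π² = 6.771×10¹³ × (1.141×10⁶)² / 39.48 = 2.234×10²⁴ m³.
a = 1.307×10⁸ m = 1.3073×10⁵ km.
Altitude h = a − R = 1.3073×10⁵ − 3645 = 1.2709×10⁵ km.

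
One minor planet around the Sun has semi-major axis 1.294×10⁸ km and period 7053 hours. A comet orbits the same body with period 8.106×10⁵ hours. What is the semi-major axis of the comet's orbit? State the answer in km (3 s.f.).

Kepler's third law: a³ ∝ T², so a₂ = a₁ (T₂/T₁)^(2/3).
T₂/T₁ = 114.9, (T₂/T₁)^(2/3) = 23.64.
a₂ = 1.294×10⁸ × 23.64 = 3.059×10⁹ km.

a₂ ≈ 3.06×10⁹ km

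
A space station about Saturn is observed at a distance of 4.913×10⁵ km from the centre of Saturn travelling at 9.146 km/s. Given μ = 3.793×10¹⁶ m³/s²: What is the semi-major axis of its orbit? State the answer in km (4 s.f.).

r = 4.913×10⁸ m.
Vis-viva rearranged: 1/a = 2/r − v²/μ = 4.071×10⁻⁹ − 2.205×10⁻⁹ = 1.865×10⁻⁹ m⁻¹.
a = 5.361×10⁸ m = 5.3606×10⁵ km.

a ≈ 5.361×10⁵ km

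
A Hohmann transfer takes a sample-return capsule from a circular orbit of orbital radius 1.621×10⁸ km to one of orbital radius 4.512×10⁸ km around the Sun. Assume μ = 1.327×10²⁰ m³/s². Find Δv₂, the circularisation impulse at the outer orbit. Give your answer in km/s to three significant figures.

r₁ = 1.621×10⁸ km = 1.621×10¹¹ m.
r₂ = 4.512×10⁸ km = 4.512×10¹¹ m.
Transfer ellipse a_t = (r₁ + r₂)/2 = 3.066×10¹¹ m.
At r₁: circular v_c1 = √(μ/r₁) = 28610 m/s; transfer-perihelion v_p = √[μ(2/r₁ − 1/a_t)] = 34710 m/s.
At r₂: circular v_c2 = √(μ/r₂) = 17150 m/s; transfer-aphelion v_a = √[μ(2/r₂ − 1/a_t)] = 12470 m/s.
Δv₂ = v_c2 − v_a = 4681 m/s.
= 4.681 km/s.

Δv ≈ 4.68 km/s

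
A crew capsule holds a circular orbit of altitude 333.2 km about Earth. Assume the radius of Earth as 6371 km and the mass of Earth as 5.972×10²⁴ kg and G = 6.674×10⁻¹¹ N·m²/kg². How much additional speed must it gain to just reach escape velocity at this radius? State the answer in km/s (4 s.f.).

Δv ≈ 3.194 km/s

μ = GM = 6.674×10⁻¹¹ × 5.972×10²⁴ = 3.986×10¹⁴ m³/s².
r = 6371 + 333.2 = 6704.2 km = 6.7042×10⁶ m.
Circular speed v_c = √(μ/r) = 7710 m/s.
Escape speed v_esc = √(2μ/r) = √2 × v_c = 10900 m/s.
Δv = v_esc − v_c = 3194 m/s = 3.194 km/s.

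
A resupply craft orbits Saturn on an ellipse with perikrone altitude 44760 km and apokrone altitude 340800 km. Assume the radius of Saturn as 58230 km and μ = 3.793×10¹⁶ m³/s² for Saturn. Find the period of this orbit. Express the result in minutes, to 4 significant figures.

T ≈ 2138 minutes

r_p = 58230 + 44760 = 102990 km = 1.0299×10⁸ m.
r_a = 58230 + 340800 = 399030 km = 3.9903×10⁸ m.
Semi-major axis a = (r_p + r_a)/2 = (1.0299×10⁵ + 3.9903×10⁵)/2 = 2.5101×10⁵ km = 2.510×10⁸ m.
By Kepler's third law T = 2π√(a³/μ) = 2π × 2.042×10⁴ = 1.283×10⁵ s.
= 2138 minutes.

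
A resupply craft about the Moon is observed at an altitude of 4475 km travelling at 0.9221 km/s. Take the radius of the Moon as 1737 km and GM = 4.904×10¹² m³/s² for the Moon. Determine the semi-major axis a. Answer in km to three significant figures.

a ≈ 6730 km

r = 1737 + 4475 = 6212.0 km = 6.212×10⁶ m.
Specific orbital energy ε = v²/2 − μ/r = (922.1)²/2 − 4.904×10¹²/6.212×10⁶ = -3.643×10⁵ J/kg.
Since ε = −μ/(2a), a = −μ/(2ε) = 6.731×10⁶ m = 6730.6 km.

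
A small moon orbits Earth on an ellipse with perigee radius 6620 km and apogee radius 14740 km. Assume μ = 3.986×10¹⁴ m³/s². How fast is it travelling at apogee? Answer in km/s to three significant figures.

Semi-major axis a = (r_p + r_a)/2 = 10680 km = 1.068×10⁷ m.
Vis-viva: v² = μ(2/r − 1/a) = 3.986×10¹⁴ × (1.357×10⁻⁷ − 9.363×10⁻⁸) = 1.676×10⁷ m²/s².
v = 4094 m/s = 4.094 km/s.

v ≈ 4.09 km/s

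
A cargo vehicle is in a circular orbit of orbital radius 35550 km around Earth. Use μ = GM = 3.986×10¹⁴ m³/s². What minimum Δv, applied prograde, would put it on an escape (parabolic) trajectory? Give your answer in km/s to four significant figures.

Δv ≈ 1.387 km/s

r = 35550 km = 3.555×10⁷ m.
Circular speed v_c = √(μ/r) = 3348 m/s.
Escape speed v_esc = √(2μ/r) = √2 × v_c = 4735 m/s.
Δv = v_esc − v_c = 1387 m/s = 1.387 km/s.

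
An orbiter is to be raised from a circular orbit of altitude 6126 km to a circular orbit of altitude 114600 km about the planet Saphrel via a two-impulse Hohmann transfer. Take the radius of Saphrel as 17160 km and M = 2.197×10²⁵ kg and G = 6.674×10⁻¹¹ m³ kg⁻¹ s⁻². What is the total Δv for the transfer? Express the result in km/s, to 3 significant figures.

Δv_total ≈ 3.92 km/s

μ = GM = 6.674×10⁻¹¹ × 2.197×10²⁵ = 1.466×10¹⁵ m³/s².
r₁ = 17160 + 6126 = 23286 km = 2.3286×10⁷ m.
r₂ = 17160 + 114600 = 131760 km = 1.3176×10⁸ m.
Transfer ellipse a_t = (r₁ + r₂)/2 = 7.752×10⁷ m.
At r₁: circular v_c1 = √(μ/r₁) = 7935 m/s; transfer-periapsis v_p = √[μ(2/r₁ − 1/a_t)] = 10350 m/s.
Δv₁ = v_p − v_c1 = 2410 m/s.
At r₂: circular v_c2 = √(μ/r₂) = 3336 m/s; transfer-apoapsis v_a = √[μ(2/r₂ − 1/a_t)] = 1828 m/s.
Δv₂ = v_c2 − v_a = 1508 m/s.
Total Δv = Δv₁ + Δv₂ = 3918 m/s = 3.918 km/s.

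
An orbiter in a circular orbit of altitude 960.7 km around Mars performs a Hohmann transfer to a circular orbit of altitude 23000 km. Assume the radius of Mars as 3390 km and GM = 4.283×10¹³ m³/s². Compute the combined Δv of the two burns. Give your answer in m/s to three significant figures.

r₁ = 3390 + 960.7 = 4350.7 km = 4.3507×10⁶ m.
r₂ = 3390 + 23000 = 26390 km = 2.6390×10⁷ m.
Transfer ellipse a_t = (r₁ + r₂)/2 = 1.537×10⁷ m.
At r₁: circular v_c1 = √(μ/r₁) = 3138 m/s; transfer-periapsis v_p = √[μ(2/r₁ − 1/a_t)] = 4111 m/s.
Δv₁ = v_p − v_c1 = 973.7 m/s.
At r₂: circular v_c2 = √(μ/r₂) = 1274 m/s; transfer-apoapsis v_a = √[μ(2/r₂ − 1/a_t)] = 677.8 m/s.
Δv₂ = v_c2 − v_a = 596.2 m/s.
Total Δv = Δv₁ + Δv₂ = 1570 m/s.

Δv_total ≈ 1570 m/s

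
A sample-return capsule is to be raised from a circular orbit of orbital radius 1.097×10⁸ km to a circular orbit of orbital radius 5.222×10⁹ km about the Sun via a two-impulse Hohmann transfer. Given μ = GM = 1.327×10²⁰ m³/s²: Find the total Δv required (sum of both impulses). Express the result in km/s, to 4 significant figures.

r₁ = 1.097×10⁸ km = 1.097×10¹¹ m.
r₂ = 5.222×10⁹ km = 5.222×10¹² m.
Transfer ellipse a_t = (r₁ + r₂)/2 = 2.666×10¹² m.
At r₁: circular v_c1 = √(μ/r₁) = 34780 m/s; transfer-perihelion v_p = √[μ(2/r₁ − 1/a_t)] = 48680 m/s.
Δv₁ = v_p − v_c1 = 13900 m/s.
At r₂: circular v_c2 = √(μ/r₂) = 5041 m/s; transfer-aphelion v_a = √[μ(2/r₂ − 1/a_t)] = 1023 m/s.
Δv₂ = v_c2 − v_a = 4018 m/s.
Total Δv = Δv₁ + Δv₂ = 17920 m/s = 17.92 km/s.

Δv_total ≈ 17.92 km/s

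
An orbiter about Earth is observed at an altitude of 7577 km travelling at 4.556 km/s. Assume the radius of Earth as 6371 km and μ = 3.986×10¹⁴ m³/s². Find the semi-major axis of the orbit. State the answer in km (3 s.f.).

r = 6371 + 7577 = 13948 km = 1.395×10⁷ m.
Specific orbital energy ε = v²/2 − μ/r = (4556)²/2 − 3.986×10¹⁴/1.395×10⁷ = -1.820×10⁷ J/kg.
Since ε = −μ/(2a), a = −μ/(2ε) = 1.095×10⁷ m = 10951 km.

a ≈ 11000 km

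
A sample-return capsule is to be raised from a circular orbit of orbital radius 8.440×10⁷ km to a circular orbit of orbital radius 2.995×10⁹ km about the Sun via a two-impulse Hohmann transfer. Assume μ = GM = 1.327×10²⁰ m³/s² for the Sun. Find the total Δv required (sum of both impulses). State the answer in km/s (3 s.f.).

r₁ = 8.440×10⁷ km = 8.440×10¹⁰ m.
r₂ = 2.995×10⁹ km = 2.995×10¹² m.
Transfer ellipse a_t = (r₁ + r₂)/2 = 1.540×10¹² m.
At r₁: circular v_c1 = √(μ/r₁) = 39650 m/s; transfer-perihelion v_p = √[μ(2/r₁ − 1/a_t)] = 55300 m/s.
Δv₁ = v_p − v_c1 = 15650 m/s.
At r₂: circular v_c2 = √(μ/r₂) = 6656 m/s; transfer-aphelion v_a = √[μ(2/r₂ − 1/a_t)] = 1558 m/s.
Δv₂ = v_c2 − v_a = 5098 m/s.
Total Δv = Δv₁ + Δv₂ = 20750 m/s = 20.75 km/s.

Δv_total ≈ 20.7 km/s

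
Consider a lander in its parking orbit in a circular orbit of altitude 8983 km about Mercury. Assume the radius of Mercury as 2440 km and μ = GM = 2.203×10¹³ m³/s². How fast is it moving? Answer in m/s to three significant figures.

v ≈ 1390 m/s

r = 2440 + 8983 = 11423 km = 1.1423×10⁷ m.
For a circular orbit v = √(μ/r) = √(2.203×10¹³ / 1.142×10⁷) = √(1.929×10⁶) = 1389 m/s.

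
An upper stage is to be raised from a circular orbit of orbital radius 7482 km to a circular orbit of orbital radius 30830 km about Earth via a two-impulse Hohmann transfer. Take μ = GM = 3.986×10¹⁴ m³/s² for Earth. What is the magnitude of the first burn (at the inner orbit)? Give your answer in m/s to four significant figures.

r₁ = 7482 km = 7.482×10⁶ m.
r₂ = 30830 km = 3.083×10⁷ m.
Transfer ellipse a_t = (r₁ + r₂)/2 = 1.916×10⁷ m.
At r₁: circular v_c1 = √(μ/r₁) = 7299 m/s; transfer-perigee v_p = √[μ(2/r₁ − 1/a_t)] = 9260 m/s.
Δv₁ = v_p − v_c1 = 1961 m/s.

Δv ≈ 1961 m/s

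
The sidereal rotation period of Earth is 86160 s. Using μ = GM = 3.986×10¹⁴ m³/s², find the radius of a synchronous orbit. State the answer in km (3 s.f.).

A synchronous orbit has period T, so by Kepler's third law a = (μT²/4π²)^(1/3).
μT²/4π² = 3.986×10¹⁴ × (8.616×10⁴)² / 39.48 = 7.495×10²² m³.
a = 4.216×10⁷ m = 42163 km.

r_sync ≈ 42200 km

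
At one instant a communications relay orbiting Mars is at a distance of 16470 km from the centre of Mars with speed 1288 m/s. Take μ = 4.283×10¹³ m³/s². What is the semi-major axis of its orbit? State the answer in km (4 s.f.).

r = 1.647×10⁷ m.
Specific orbital energy ε = v²/2 − μ/r = (1288)²/2 − 4.283×10¹³/1.647×10⁷ = -1.771×10⁶ J/kg.
Since ε = −μ/(2a), a = −μ/(2ε) = 1.209×10⁷ m = 12092 km.

a ≈ 12090 km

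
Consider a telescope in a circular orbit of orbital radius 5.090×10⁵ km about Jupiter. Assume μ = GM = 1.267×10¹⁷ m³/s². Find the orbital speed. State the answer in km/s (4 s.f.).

r = 5.090×10⁵ km = 5.090×10⁸ m.
For a circular orbit v = √(μ/r) = √(1.267×10¹⁷ / 5.090×10⁸) = √(2.489×10⁸) = 15780 m/s.
That is 15.78 km/s.

v ≈ 15.78 km/s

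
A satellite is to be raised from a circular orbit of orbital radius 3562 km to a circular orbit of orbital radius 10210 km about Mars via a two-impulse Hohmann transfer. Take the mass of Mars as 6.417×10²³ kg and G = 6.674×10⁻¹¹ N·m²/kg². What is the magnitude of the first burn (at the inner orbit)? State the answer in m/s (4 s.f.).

Δv ≈ 754.8 m/s

μ = GM = 6.674×10⁻¹¹ × 6.417×10²³ = 4.283×10¹³ m³/s².
r₁ = 3562 km = 3.562×10⁶ m.
r₂ = 10210 km = 1.021×10⁷ m.
Transfer ellipse a_t = (r₁ + r₂)/2 = 6.886×10⁶ m.
At r₁: circular v_c1 = √(μ/r₁) = 3467 m/s; transfer-periapsis v_p = √[μ(2/r₁ − 1/a_t)] = 4222 m/s.
Δv₁ = v_p − v_c1 = 754.8 m/s.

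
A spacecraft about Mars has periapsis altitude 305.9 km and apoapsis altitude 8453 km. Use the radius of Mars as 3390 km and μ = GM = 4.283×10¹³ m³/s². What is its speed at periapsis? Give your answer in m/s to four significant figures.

v ≈ 4203 m/s

r_p = 3390 + 305.9 = 3695.9 km = 3.6959×10⁶ m.
r_a = 3390 + 8453 = 11843 km = 1.1843×10⁷ m.
Semi-major axis a = (r_p + r_a)/2 = 7769.4 km = 7.769×10⁶ m.
Vis-viva: v² = μ(2/r − 1/a) = 4.283×10¹³ × (5.411×10⁻⁷ − 1.287×10⁻⁷) = 1.766×10⁷ m²/s².
v = 4203 m/s.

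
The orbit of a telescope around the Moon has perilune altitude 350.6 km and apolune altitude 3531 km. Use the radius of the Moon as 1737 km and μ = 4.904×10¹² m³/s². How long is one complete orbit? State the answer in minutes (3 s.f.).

T ≈ 334 minutes

r_p = 1737 + 350.6 = 2087.6 km = 2.0876×10⁶ m.
r_a = 1737 + 3531 = 5268.0 km = 5.2680×10⁶ m.
Semi-major axis a = (r_p + r_a)/2 = (2087.6 + 5268.0)/2 = 3677.8 km = 3.678×10⁶ m.
By Kepler's third law T = 2π√(a³/μ) = 2π × 3.185×10³ = 2.001×10⁴ s.
= 333.5 minutes.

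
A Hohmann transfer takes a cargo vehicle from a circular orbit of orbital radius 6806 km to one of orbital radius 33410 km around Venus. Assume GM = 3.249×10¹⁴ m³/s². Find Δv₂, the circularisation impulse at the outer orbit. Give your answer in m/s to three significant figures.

r₁ = 6806 km = 6.806×10⁶ m.
r₂ = 33410 km = 3.341×10⁷ m.
Transfer ellipse a_t = (r₁ + r₂)/2 = 2.011×10⁷ m.
At r₁: circular v_c1 = √(μ/r₁) = 6909 m/s; transfer-periapsis v_p = √[μ(2/r₁ − 1/a_t)] = 8906 m/s.
At r₂: circular v_c2 = √(μ/r₂) = 3118 m/s; transfer-apoapsis v_a = √[μ(2/r₂ − 1/a_t)] = 1814 m/s.
Δv₂ = v_c2 − v_a = 1304 m/s.

Δv ≈ 1300 m/s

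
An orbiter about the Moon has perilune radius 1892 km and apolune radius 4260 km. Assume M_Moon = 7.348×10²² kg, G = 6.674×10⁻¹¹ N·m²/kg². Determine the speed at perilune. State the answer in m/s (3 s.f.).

μ = GM = 6.674×10⁻¹¹ × 7.348×10²² = 4.904×10¹² m³/s².
Semi-major axis a = (r_p + r_a)/2 = 3076.0 km = 3.076×10⁶ m.
Vis-viva: v² = μ(2/r − 1/a) = 4.904×10¹² × (1.057×10⁻⁶ − 3.251×10⁻⁷) = 3.590×10⁶ m²/s².
v = 1895 m/s.

v ≈ 1890 m/s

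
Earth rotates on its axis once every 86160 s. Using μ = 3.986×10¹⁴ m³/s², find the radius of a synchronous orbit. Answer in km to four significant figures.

A synchronous orbit has period T, so by Kepler's third law a = (μT²/4π²)^(1/3).
μT²/4π² = 3.986×10¹⁴ × (8.616×10⁴)² / 39.48 = 7.495×10²² m³.
a = 4.216×10⁷ m = 42163 km.

r_sync ≈ 42160 km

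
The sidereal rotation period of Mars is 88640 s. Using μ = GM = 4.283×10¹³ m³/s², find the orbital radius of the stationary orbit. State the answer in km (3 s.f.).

A synchronous orbit has period T, so by Kepler's third law a = (μT²/4π²)^(1/3).
μT²/4π² = 4.283×10¹³ × (8.864×10⁴)² / 39.48 = 8.524×10²¹ m³.
a = 2.043×10⁷ m = 20428 km.

r_sync ≈ 20400 km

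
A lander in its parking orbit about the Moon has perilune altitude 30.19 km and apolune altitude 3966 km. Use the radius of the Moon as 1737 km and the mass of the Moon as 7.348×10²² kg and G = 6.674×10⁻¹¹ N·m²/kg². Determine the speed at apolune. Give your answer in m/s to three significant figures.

v ≈ 638 m/s

μ = GM = 6.674×10⁻¹¹ × 7.348×10²² = 4.904×10¹² m³/s².
r_p = 1737 + 30.19 = 1767.2 km = 1.7672×10⁶ m.
r_a = 1737 + 3966 = 5703.0 km = 5.7030×10⁶ m.
Semi-major axis a = (r_p + r_a)/2 = 3735.1 km = 3.735×10⁶ m.
Vis-viva: v² = μ(2/r − 1/a) = 4.904×10¹² × (3.507×10⁻⁷ − 2.677×10⁻⁷) = 4.068×10⁵ m²/s².
v = 637.8 m/s.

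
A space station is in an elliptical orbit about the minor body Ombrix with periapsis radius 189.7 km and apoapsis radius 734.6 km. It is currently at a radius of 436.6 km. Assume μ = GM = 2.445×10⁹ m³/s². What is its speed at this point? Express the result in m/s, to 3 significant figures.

v ≈ 76.9 m/s

Semi-major axis a = (r_p + r_a)/2 = 462.15 km = 4.622×10⁵ m.
Vis-viva: v² = μ(2/r − 1/a) = 2.445×10⁹ × (4.581×10⁻⁶ − 2.164×10⁻⁶) = 5.910×10³ m²/s².
v = 76.87 m/s.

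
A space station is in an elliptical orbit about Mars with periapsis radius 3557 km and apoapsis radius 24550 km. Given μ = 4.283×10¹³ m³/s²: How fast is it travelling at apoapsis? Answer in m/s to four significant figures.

v ≈ 664.5 m/s

Semi-major axis a = (r_p + r_a)/2 = 14054 km = 1.405×10⁷ m.
Vis-viva: v² = μ(2/r − 1/a) = 4.283×10¹³ × (8.147×10⁻⁸ − 7.116×10⁻⁸) = 4.416×10⁵ m²/s².
v = 664.5 m/s.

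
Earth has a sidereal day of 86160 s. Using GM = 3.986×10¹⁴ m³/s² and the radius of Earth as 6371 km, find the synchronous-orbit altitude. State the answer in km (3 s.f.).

h_sync ≈ 35800 km

A synchronous orbit has period T, so by Kepler's third law a = (μT²/4π²)^(1/3).
μT²/4π² = 3.986×10¹⁴ × (8.616×10⁴)² / 39.48 = 7.495×10²² m³.
a = 4.216×10⁷ m = 42163 km.
Altitude h = a − R = 42163 − 6371 = 35792 km.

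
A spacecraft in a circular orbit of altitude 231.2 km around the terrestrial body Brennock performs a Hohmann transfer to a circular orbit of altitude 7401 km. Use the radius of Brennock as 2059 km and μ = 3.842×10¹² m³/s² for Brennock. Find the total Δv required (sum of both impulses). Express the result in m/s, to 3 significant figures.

Δv_total ≈ 588 m/s

r₁ = 2059 + 231.2 = 2290.2 km = 2.2902×10⁶ m.
r₂ = 2059 + 7401 = 9460.0 km = 9.4600×10⁶ m.
Transfer ellipse a_t = (r₁ + r₂)/2 = 5.875×10⁶ m.
At r₁: circular v_c1 = √(μ/r₁) = 1295 m/s; transfer-periapsis v_p = √[μ(2/r₁ − 1/a_t)] = 1644 m/s.
Δv₁ = v_p − v_c1 = 348.3 m/s.
At r₂: circular v_c2 = √(μ/r₂) = 637.3 m/s; transfer-apoapsis v_a = √[μ(2/r₂ − 1/a_t)] = 397.9 m/s.
Δv₂ = v_c2 − v_a = 239.4 m/s.
Total Δv = Δv₁ + Δv₂ = 587.7 m/s.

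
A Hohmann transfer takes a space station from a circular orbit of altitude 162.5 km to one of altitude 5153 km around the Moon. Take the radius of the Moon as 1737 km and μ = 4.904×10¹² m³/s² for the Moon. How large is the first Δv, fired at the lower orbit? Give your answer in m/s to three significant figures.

r₁ = 1737 + 162.5 = 1899.5 km = 1.8995×10⁶ m.
r₂ = 1737 + 5153 = 6890.0 km = 6.8900×10⁶ m.
Transfer ellipse a_t = (r₁ + r₂)/2 = 4.395×10⁶ m.
At r₁: circular v_c1 = √(μ/r₁) = 1607 m/s; transfer-perilune v_p = √[μ(2/r₁ − 1/a_t)] = 2012 m/s.
Δv₁ = v_p − v_c1 = 405.1 m/s.

Δv ≈ 405 m/s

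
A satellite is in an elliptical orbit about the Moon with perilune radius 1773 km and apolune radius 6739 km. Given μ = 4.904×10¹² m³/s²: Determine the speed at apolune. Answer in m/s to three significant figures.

Semi-major axis a = (r_p + r_a)/2 = 4256.0 km = 4.256×10⁶ m.
Vis-viva: v² = μ(2/r − 1/a) = 4.904×10¹² × (2.968×10⁻⁷ − 2.350×10⁻⁷) = 3.032×10⁵ m²/s².
v = 550.6 m/s.

v ≈ 551 m/s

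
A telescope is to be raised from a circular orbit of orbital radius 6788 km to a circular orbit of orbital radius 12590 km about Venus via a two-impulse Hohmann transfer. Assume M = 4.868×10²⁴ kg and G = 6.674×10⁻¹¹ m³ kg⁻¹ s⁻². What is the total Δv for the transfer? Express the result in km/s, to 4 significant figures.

μ = GM = 6.674×10⁻¹¹ × 4.868×10²⁴ = 3.249×10¹⁴ m³/s².
r₁ = 6788 km = 6.788×10⁶ m.
r₂ = 12590 km = 1.259×10⁷ m.
Transfer ellipse a_t = (r₁ + r₂)/2 = 9.689×10⁶ m.
At r₁: circular v_c1 = √(μ/r₁) = 6918 m/s; transfer-periapsis v_p = √[μ(2/r₁ − 1/a_t)] = 7886 m/s.
Δv₁ = v_p − v_c1 = 968.0 m/s.
At r₂: circular v_c2 = √(μ/r₂) = 5080 m/s; transfer-apoapsis v_a = √[μ(2/r₂ − 1/a_t)] = 4252 m/s.
Δv₂ = v_c2 − v_a = 828.0 m/s.
Total Δv = Δv₁ + Δv₂ = 1796 m/s = 1.796 km/s.

Δv_total ≈ 1.796 km/s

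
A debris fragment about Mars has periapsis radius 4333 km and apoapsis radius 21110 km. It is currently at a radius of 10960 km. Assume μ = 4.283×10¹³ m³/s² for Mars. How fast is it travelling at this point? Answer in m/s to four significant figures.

Semi-major axis a = (r_p + r_a)/2 = 12722 km = 1.272×10⁷ m.
Vis-viva: v² = μ(2/r − 1/a) = 4.283×10¹³ × (1.825×10⁻⁷ − 7.861×10⁻⁸) = 4.449×10⁶ m²/s².
v = 2109 m/s.

v ≈ 2109 m/s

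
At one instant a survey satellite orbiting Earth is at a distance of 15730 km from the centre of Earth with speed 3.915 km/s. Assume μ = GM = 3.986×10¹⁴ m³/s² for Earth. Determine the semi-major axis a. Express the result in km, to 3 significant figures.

a ≈ 11300 km

r = 1.573×10⁷ m.
Specific orbital energy ε = v²/2 − μ/r = (3915)²/2 − 3.986×10¹⁴/1.573×10⁷ = -1.768×10⁷ J/kg.
Since ε = −μ/(2a), a = −μ/(2ε) = 1.127×10⁷ m = 11275 km.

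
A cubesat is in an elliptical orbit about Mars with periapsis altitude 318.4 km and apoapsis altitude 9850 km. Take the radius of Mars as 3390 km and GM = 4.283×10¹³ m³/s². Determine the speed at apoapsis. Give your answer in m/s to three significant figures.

v ≈ 1190 m/s

r_p = 3390 + 318.4 = 3708.4 km = 3.7084×10⁶ m.
r_a = 3390 + 9850 = 13240 km = 1.3240×10⁷ m.
Semi-major axis a = (r_p + r_a)/2 = 8474.2 km = 8.474×10⁶ m.
Vis-viva: v² = μ(2/r − 1/a) = 4.283×10¹³ × (1.511×10⁻⁷ − 1.180×10⁻⁷) = 1.416×10⁶ m²/s².
v = 1190 m/s.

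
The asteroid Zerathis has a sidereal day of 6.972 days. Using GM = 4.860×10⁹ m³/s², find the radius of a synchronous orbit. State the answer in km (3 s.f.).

r_sync ≈ 3550 km

T = 6.972 days = 6.024×10⁵ s.
A synchronous orbit has period T, so by Kepler's third law a = (μT²/4π²)^(1/3).
μT²/4π² = 4.860×10⁹ × (6.024×10⁵)² / 39.48 = 4.467×10¹⁹ m³.
a = 3.548×10⁶ m = 3548.2 km.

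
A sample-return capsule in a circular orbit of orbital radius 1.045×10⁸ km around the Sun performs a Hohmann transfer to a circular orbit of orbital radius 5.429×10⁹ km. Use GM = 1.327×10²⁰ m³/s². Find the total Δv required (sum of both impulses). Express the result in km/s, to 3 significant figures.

r₁ = 1.045×10⁸ km = 1.045×10¹¹ m.
r₂ = 5.429×10⁹ km = 5.429×10¹² m.
Transfer ellipse a_t = (r₁ + r₂)/2 = 2.767×10¹² m.
At r₁: circular v_c1 = √(μ/r₁) = 35640 m/s; transfer-perihelion v_p = √[μ(2/r₁ − 1/a_t)] = 49920 m/s.
Δv₁ = v_p − v_c1 = 14280 m/s.
At r₂: circular v_c2 = √(μ/r₂) = 4944 m/s; transfer-aphelion v_a = √[μ(2/r₂ − 1/a_t)] = 960.8 m/s.
Δv₂ = v_c2 − v_a = 3983 m/s.
Total Δv = Δv₁ + Δv₂ = 18270 m/s = 18.27 km/s.

Δv_total ≈ 18.3 km/s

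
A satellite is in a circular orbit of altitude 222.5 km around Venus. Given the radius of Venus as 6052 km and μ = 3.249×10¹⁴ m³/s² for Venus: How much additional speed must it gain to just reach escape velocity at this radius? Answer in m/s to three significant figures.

Δv ≈ 2980 m/s

r = 6052 + 222.5 = 6274.5 km = 6.2745×10⁶ m.
Circular speed v_c = √(μ/r) = 7196 m/s.
Escape speed v_esc = √(2μ/r) = √2 × v_c = 10180 m/s.
Δv = v_esc − v_c = 2981 m/s.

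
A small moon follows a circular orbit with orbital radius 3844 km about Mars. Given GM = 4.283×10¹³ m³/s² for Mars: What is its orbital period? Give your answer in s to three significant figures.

T ≈ 7240 s

r = 3844 km = 3.844×10⁶ m.
Kepler's third law: T = 2π√(r³/μ) = 2π√((3.844×10⁶)³ / 4.283×10¹³).
r³/μ = 1.326×10⁶ s², so T = 2π × 1.152×10³ = 7.236×10³ s.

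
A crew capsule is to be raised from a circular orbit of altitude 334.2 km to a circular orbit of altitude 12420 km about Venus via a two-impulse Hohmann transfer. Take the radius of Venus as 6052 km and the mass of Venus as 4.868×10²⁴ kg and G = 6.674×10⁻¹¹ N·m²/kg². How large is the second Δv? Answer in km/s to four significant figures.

Δv ≈ 1.188 km/s

μ = GM = 6.674×10⁻¹¹ × 4.868×10²⁴ = 3.249×10¹⁴ m³/s².
r₁ = 6052 + 334.2 = 6386.2 km = 6.3862×10⁶ m.
r₂ = 6052 + 12420 = 18472 km = 1.8472×10⁷ m.
Transfer ellipse a_t = (r₁ + r₂)/2 = 1.243×10⁷ m.
At r₁: circular v_c1 = √(μ/r₁) = 7133 m/s; transfer-periapsis v_p = √[μ(2/r₁ − 1/a_t)] = 8695 m/s.
At r₂: circular v_c2 = √(μ/r₂) = 4194 m/s; transfer-apoapsis v_a = √[μ(2/r₂ − 1/a_t)] = 3006 m/s.
Δv₂ = v_c2 − v_a = 1188 m/s.
= 1.188 km/s.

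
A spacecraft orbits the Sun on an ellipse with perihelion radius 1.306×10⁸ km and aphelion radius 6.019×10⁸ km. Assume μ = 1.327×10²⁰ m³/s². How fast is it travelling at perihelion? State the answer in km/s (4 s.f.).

Semi-major axis a = (r_p + r_a)/2 = 3.6625×10⁸ km = 3.662×10¹¹ m.
Vis-viva: v² = μ(2/r − 1/a) = 1.327×10²⁰ × (1.531×10⁻¹¹ − 2.730×10⁻¹²) = 1.670×10⁹ m²/s².
v = 40860 m/s = 40.86 km/s.

v ≈ 40.86 km/s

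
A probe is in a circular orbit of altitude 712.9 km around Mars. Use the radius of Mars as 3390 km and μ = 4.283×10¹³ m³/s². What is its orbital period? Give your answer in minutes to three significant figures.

T ≈ 133 minutes

r = 3390 + 712.9 = 4102.9 km = 4.1029×10⁶ m.
Kepler's third law: T = 2π√(r³/μ) = 2π√((4.103×10⁶)³ / 4.283×10¹³).
r³/μ = 1.613×10⁶ s², so T = 2π × 1.270×10³ = 7.979×10³ s.
Converting: 7.979×10³ s ÷ 60.00 = 133.0 minutes.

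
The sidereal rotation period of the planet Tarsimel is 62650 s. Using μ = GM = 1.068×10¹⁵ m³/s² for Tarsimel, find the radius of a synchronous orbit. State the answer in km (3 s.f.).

A synchronous orbit has period T, so by Kepler's third law a = (μT²/4π²)^(1/3).
μT²/4π² = 1.068×10¹⁵ × (6.265×10⁴)² / 39.48 = 1.062×10²³ m³.
a = 4.735×10⁷ m = 47353 km.

r_sync ≈ 47400 km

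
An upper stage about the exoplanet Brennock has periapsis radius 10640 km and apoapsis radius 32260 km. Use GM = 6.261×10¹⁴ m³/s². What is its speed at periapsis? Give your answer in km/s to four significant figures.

v ≈ 9.407 km/s

Semi-major axis a = (r_p + r_a)/2 = 21450 km = 2.145×10⁷ m.
Vis-viva: v² = μ(2/r − 1/a) = 6.261×10¹⁴ × (1.880×10⁻⁷ − 4.662×10⁻⁸) = 8.850×10⁷ m²/s².
v = 9407 m/s = 9.407 km/s.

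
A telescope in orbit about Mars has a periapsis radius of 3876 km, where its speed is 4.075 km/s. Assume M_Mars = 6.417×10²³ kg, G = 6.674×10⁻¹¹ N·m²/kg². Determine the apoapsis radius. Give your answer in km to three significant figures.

μ = GM = 6.674×10⁻¹¹ × 6.417×10²³ = 4.283×10¹³ m³/s².
r_p = 3.876×10⁶ m.
Specific energy ε = v²/2 − μ/r = -2.746×10⁶ J/kg, so a = −μ/(2ε) = 7.797×10⁶ m.
The apsides satisfy r_p + r_a = 2a, so the apoapsis radius is 2a − r_p = 1.172×10⁷ m = 11717 km.

apoapsis radius ≈ 11700 km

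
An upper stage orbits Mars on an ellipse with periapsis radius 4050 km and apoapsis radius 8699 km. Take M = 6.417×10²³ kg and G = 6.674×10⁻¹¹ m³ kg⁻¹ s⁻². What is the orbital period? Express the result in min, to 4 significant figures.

T ≈ 257.5 min

μ = GM = 6.674×10⁻¹¹ × 6.417×10²³ = 4.283×10¹³ m³/s².
Semi-major axis a = (r_p + r_a)/2 = (4050.0 + 8699.0)/2 = 6374.5 km = 6.374×10⁶ m.
By Kepler's third law T = 2π√(a³/μ) = 2π × 2.459×10³ = 1.545×10⁴ s.
= 257.5 min.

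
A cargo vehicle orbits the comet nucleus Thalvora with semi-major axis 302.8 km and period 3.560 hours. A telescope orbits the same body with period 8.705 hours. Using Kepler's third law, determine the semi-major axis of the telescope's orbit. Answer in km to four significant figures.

a₂ ≈ 549.6 km

Kepler's third law: a³ ∝ T², so a₂ = a₁ (T₂/T₁)^(2/3).
T₂/T₁ = 2.445, (T₂/T₁)^(2/3) = 1.815.
a₂ = 302.8 × 1.815 = 549.6 km.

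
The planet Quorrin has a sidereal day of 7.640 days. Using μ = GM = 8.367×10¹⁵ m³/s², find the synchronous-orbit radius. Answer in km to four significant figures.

r_sync ≈ 4.520×10⁵ km

T = 7.640 days = 6.601×10⁵ s.
A synchronous orbit has period T, so by Kepler's third law a = (μT²/4π²)^(1/3).
μT²/4π² = 8.367×10¹⁵ × (6.601×10⁵)² / 39.48 = 9.235×10²⁵ m³.
a = 4.520×10⁸ m = 4.5200×10⁵ km.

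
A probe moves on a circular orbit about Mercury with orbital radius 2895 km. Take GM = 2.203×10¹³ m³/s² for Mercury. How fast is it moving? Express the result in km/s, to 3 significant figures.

v ≈ 2.76 km/s

r = 2895 km = 2.895×10⁶ m.
For a circular orbit v = √(μ/r) = √(2.203×10¹³ / 2.895×10⁶) = √(7.610×10⁶) = 2759 m/s.
That is 2.759 km/s.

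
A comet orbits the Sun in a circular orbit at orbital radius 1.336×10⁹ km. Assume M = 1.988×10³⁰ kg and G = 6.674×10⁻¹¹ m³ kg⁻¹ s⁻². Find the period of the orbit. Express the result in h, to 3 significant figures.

μ = GM = 6.674×10⁻¹¹ × 1.988×10³⁰ = 1.327×10²⁰ m³/s².
r = 1.336×10⁹ km = 1.336×10¹² m.
Kepler's third law: T = 2π√(r³/μ) = 2π√((1.336×10¹²)³ / 1.327×10²⁰).
r³/μ = 1.797×10¹⁶ s², so T = 2π × 1.341×10⁸ = 8.423×10⁸ s.
Converting: 8.423×10⁸ s ÷ 3600 = 2.340×10⁵ h.

T ≈ 234000 h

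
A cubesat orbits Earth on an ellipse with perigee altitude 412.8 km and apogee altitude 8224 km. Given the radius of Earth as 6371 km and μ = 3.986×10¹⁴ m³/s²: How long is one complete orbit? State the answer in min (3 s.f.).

r_p = 6371 + 412.8 = 6783.8 km = 6.7838×10⁶ m.
r_a = 6371 + 8224 = 14595 km = 1.4595×10⁷ m.
Semi-major axis a = (r_p + r_a)/2 = (6783.8 + 14595)/2 = 10689 km = 1.069×10⁷ m.
By Kepler's third law T = 2π√(a³/μ) = 2π × 1.750×10³ = 1.100×10⁴ s.
= 183.3 min.

T ≈ 183 min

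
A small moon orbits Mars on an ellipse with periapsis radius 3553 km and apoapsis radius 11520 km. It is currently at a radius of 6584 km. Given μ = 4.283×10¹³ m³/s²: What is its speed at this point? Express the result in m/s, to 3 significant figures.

v ≈ 2710 m/s

Semi-major axis a = (r_p + r_a)/2 = 7536.5 km = 7.536×10⁶ m.
Vis-viva: v² = μ(2/r − 1/a) = 4.283×10¹³ × (3.038×10⁻⁷ − 1.327×10⁻⁷) = 7.327×10⁶ m²/s².
v = 2707 m/s.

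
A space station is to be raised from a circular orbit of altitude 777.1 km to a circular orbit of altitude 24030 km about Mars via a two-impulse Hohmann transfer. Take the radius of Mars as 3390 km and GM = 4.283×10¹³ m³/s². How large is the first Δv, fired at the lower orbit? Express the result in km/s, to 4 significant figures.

r₁ = 3390 + 777.1 = 4167.1 km = 4.1671×10⁶ m.
r₂ = 3390 + 24030 = 27420 km = 2.7420×10⁷ m.
Transfer ellipse a_t = (r₁ + r₂)/2 = 1.579×10⁷ m.
At r₁: circular v_c1 = √(μ/r₁) = 3206 m/s; transfer-periapsis v_p = √[μ(2/r₁ − 1/a_t)] = 4224 m/s.
Δv₁ = v_p − v_c1 = 1018 m/s.
= 1.018 km/s.

Δv ≈ 1.018 km/s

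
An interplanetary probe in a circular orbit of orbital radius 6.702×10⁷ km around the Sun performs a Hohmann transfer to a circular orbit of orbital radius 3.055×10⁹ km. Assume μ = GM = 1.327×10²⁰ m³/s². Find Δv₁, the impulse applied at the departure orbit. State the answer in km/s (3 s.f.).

Δv ≈ 17.8 km/s

r₁ = 6.702×10⁷ km = 6.702×10¹⁰ m.
r₂ = 3.055×10⁹ km = 3.055×10¹² m.
Transfer ellipse a_t = (r₁ + r₂)/2 = 1.561×10¹² m.
At r₁: circular v_c1 = √(μ/r₁) = 44500 m/s; transfer-perihelion v_p = √[μ(2/r₁ − 1/a_t)] = 62250 m/s.
Δv₁ = v_p − v_c1 = 17750 m/s.
= 17.75 km/s.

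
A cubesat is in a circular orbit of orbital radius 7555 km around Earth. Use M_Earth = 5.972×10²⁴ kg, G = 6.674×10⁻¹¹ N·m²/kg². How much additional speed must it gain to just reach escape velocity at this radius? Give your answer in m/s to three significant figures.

μ = GM = 6.674×10⁻¹¹ × 5.972×10²⁴ = 3.986×10¹⁴ m³/s².
r = 7555 km = 7.555×10⁶ m.
Circular speed v_c = √(μ/r) = 7263 m/s.
Escape speed v_esc = √(2μ/r) = √2 × v_c = 10270 m/s.
Δv = v_esc − v_c = 3009 m/s.

Δv ≈ 3010 m/s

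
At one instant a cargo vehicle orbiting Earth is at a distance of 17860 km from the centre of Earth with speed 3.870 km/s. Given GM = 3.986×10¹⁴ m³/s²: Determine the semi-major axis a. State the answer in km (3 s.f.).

r = 1.786×10⁷ m.
Vis-viva rearranged: 1/a = 2/r − v²/μ = 1.120×10⁻⁷ − 3.757×10⁻⁸ = 7.441×10⁻⁸ m⁻¹.
a = 1.344×10⁷ m = 13439 km.

a ≈ 13400 km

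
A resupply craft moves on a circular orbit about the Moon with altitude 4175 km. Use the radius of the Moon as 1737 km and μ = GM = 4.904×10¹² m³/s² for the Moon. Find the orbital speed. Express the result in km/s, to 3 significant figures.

v ≈ 0.911 km/s

r = 1737 + 4175 = 5912.0 km = 5.9120×10⁶ m.
For a circular orbit v = √(μ/r) = √(4.904×10¹² / 5.912×10⁶) = √(8.295×10⁵) = 910.8 m/s.
That is 0.9108 km/s.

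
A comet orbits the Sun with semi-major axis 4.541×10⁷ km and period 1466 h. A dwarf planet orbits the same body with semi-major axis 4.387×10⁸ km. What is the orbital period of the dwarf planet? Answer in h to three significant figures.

T₂ ≈ 44000 h

Kepler's third law: T² ∝ a³, so T₂ = T₁ (a₂/a₁)^(3/2).
a₂/a₁ = 9.661, (a₂/a₁)^(3/2) = 30.03.
T₂ = 1466 × 30.03 = 44020 h.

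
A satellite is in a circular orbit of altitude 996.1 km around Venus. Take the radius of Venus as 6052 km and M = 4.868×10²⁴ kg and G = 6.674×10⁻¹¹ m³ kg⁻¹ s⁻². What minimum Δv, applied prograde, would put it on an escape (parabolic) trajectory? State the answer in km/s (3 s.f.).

Δv ≈ 2.81 km/s

μ = GM = 6.674×10⁻¹¹ × 4.868×10²⁴ = 3.249×10¹⁴ m³/s².
r = 6052 + 996.1 = 7048.1 km = 7.0481×10⁶ m.
Circular speed v_c = √(μ/r) = 6789 m/s.
Escape speed v_esc = √(2μ/r) = √2 × v_c = 9602 m/s.
Δv = v_esc − v_c = 2812 m/s = 2.812 km/s.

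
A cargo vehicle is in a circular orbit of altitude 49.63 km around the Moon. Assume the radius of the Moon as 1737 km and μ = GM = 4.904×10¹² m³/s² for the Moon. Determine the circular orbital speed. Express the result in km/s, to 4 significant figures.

v ≈ 1.657 km/s

r = 1737 + 49.63 = 1786.6 km = 1.7866×10⁶ m.
For a circular orbit v = √(μ/r) = √(4.904×10¹² / 1.787×10⁶) = √(2.745×10⁶) = 1657 m/s.
That is 1.657 km/s.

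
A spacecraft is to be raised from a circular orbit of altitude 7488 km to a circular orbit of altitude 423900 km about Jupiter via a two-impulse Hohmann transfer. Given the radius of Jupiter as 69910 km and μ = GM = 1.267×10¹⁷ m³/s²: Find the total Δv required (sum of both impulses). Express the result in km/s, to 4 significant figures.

r₁ = 69910 + 7488 = 77398 km = 7.7398×10⁷ m.
r₂ = 69910 + 423900 = 493810 km = 4.9381×10⁸ m.
Transfer ellipse a_t = (r₁ + r₂)/2 = 2.856×10⁸ m.
At r₁: circular v_c1 = √(μ/r₁) = 40460 m/s; transfer-perijove v_p = √[μ(2/r₁ − 1/a_t)] = 53200 m/s.
Δv₁ = v_p − v_c1 = 12740 m/s.
At r₂: circular v_c2 = √(μ/r₂) = 16020 m/s; transfer-apojove v_a = √[μ(2/r₂ − 1/a_t)] = 8339 m/s.
Δv₂ = v_c2 − v_a = 7679 m/s.
Total Δv = Δv₁ + Δv₂ = 20420 m/s = 20.42 km/s.

Δv_total ≈ 20.42 km/s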